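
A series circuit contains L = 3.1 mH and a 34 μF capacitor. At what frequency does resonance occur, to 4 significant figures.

490.2 Hz

ω₀ = 1/√(LC) = 1/√(0.0031 × 3.4e-05) = 3080 rad/s
f₀ = ω₀/(2π) = 490.2 Hz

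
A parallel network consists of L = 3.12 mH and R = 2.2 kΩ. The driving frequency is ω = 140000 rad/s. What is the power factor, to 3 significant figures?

0.195

X_L = ωL = 437 Ω
Parallel: admittances add. Y = 1/R + 1/(jωL)
Y = (0.000455 − j0.00229) S
|Y| = 0.00233 S → |Z| = 1/|Y| = 428 Ω, ∠Z = −∠Y = 78.8°
cos φ = cos(78.8°) = 0.195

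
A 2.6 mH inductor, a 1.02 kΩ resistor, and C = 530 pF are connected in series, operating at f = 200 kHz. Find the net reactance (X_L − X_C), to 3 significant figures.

ω = 2πf = 1.257e+06 rad/s
X_L = ωL = 3270 Ω
X_C = 1/(ωC) = 1500 Ω
X = 3270 − 1500 = 1770 Ω

1770 Ω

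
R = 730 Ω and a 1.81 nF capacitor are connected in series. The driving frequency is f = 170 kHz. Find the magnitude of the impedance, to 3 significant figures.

ω = 2πf = 1.068e+06 rad/s
X_C = 1/(ωC) = 517 Ω
Z = 730 − j517 Ω
|Z| = √(730² + 517²) = 895 Ω

895 Ω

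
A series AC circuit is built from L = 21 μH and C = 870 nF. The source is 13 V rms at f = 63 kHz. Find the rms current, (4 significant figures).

ω = 2πf = 395800 rad/s
X_L = ωL = 8.313 Ω
X_C = 1/(ωC) = 2.904 Ω
Net reactance X = X_L − X_C = 5.409 Ω
Z = j5.409 Ω
|Z| = √(0² + 5.409²) = 5.409 Ω
I = V/|Z| = 13/5.409 = 2.403 A

2.403 A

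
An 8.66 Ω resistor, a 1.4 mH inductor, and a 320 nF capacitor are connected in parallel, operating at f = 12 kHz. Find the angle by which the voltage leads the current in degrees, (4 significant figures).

-7.232°

ω = 2πf = 75400 rad/s
X_L = ωL = 105.6 Ω
X_C = 1/(ωC) = 41.45 Ω
Parallel: admittances add. Y = 1/R + 1/(jωL) + jωC
Y = (0.1155 + j0.01465) S
|Y| = 0.1164 S → |Z| = 1/|Y| = 8.591 Ω, ∠Z = −∠Y = -7.232°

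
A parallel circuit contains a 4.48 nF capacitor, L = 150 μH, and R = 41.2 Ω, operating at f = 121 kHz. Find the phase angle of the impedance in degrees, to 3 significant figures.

12.5°

ω = 2πf = 760300 rad/s
X_L = ωL = 114 Ω
X_C = 1/(ωC) = 294 Ω
Parallel: admittances add. Y = 1/R + 1/(jωL) + jωC
Y = (0.0243 − j0.00536) S
|Y| = 0.0249 S → |Z| = 1/|Y| = 40.2 Ω, ∠Z = −∠Y = 12.5°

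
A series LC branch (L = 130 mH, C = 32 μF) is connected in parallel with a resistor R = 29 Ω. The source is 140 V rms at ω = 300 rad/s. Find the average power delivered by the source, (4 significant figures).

675.9 W

X_L = ωL = 39.00 Ω
X_C = 1/(ωC) = 104.2 Ω
Branch 1: Z₁ = R = 29.00 Ω
Branch 2 (series LC): Z₂ = j(X_L − X_C) = −j65.17 Ω
Parallel: Z = Z₁Z₂/(Z₁+Z₂), |Z| = 26.49 Ω, ∠Z = -23.99°
I = V/|Z| = 5.284 A
P = VI cos φ = 140 × 5.284 × cos(-23.99°) = 675.9 W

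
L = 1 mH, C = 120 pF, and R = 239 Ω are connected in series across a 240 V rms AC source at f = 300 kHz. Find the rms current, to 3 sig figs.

ω = 2πf = 1.885e+06 rad/s
X_L = ωL = 1880 Ω
X_C = 1/(ωC) = 4420 Ω
Net reactance X = X_L − X_C = -2540 Ω
Z = 239 − j2540 Ω
|Z| = √(239² + 2540²) = 2550 Ω
I = V/|Z| = 240/2550 = 94.2 mA

94.2 mA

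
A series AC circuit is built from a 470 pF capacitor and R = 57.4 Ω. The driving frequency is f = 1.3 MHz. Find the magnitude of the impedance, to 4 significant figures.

ω = 2πf = 8.168e+06 rad/s
X_C = 1/(ωC) = 260.5 Ω
Z = 57.40 − j260.5 Ω
|Z| = √(57.40² + 260.5²) = 266.7 Ω

266.7 Ω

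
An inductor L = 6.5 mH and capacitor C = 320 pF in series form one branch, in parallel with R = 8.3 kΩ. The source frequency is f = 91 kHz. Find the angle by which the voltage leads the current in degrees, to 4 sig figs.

-78.10°

ω = 2πf = 571800 rad/s
X_L = ωL = 3717 Ω
X_C = 1/(ωC) = 5465 Ω
Branch 1: Z₁ = R = 8300 Ω
Branch 2 (series LC): Z₂ = j(X_L − X_C) = −j1749 Ω
Parallel: Z = Z₁Z₂/(Z₁+Z₂), |Z| = 1711 Ω, ∠Z = -78.10°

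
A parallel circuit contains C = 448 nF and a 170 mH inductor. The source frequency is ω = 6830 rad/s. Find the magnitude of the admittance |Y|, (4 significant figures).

X_L = ωL = 1161 Ω
X_C = 1/(ωC) = 326.8 Ω
Parallel: admittances add. Y = 1/(jωL) + jωC
Y = (0 + j0.002199) S
|Y| = 0.002199 S → |Z| = 1/|Y| = 454.8 Ω, ∠Z = −∠Y = -90.00°

2.199 mS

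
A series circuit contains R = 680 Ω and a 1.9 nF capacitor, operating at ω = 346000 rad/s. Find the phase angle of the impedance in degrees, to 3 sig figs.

X_C = 1/(ωC) = 1520 Ω
Z = 680 − j1520 Ω
|Z| = √(680² + 1520²) = 1670 Ω
∠Z = arctan(-1520/680) = -65.9°

-65.9°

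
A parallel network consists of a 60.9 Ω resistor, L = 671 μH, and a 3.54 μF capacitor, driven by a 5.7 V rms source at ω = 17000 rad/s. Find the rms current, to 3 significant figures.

X_L = ωL = 11.4 Ω
X_C = 1/(ωC) = 16.6 Ω
Parallel: admittances add. Y = 1/R + 1/(jωL) + jωC
Y = (0.0164 − j0.0275) S
|Y| = 0.0320 S → |Z| = 1/|Y| = 31.2 Ω, ∠Z = −∠Y = 59.1°
I = V/|Z| = 5.7/31.2 = 182 mA

182 mA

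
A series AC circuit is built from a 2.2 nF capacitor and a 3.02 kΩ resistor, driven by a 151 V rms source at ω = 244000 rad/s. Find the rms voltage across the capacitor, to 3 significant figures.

X_C = 1/(ωC) = 1860 Ω
Z = 3020 − j1860 Ω
|Z| = √(3020² + 1860²) = 3550 Ω
I = V/|Z| = 42.6 mA
V_C = I·|Z_C| = 0.0426 × 1860 = 79.3 V

79.3 V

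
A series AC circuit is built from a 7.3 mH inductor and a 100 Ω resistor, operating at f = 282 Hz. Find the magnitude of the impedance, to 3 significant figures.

ω = 2πf = 1772 rad/s
X_L = ωL = 12.9 Ω
Z = 100 + j12.9 Ω
|Z| = √(100² + 12.9²) = 101 Ω

101 Ω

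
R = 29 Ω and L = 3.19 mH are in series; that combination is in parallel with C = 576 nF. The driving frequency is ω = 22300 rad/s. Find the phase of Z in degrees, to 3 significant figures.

X_L = ωL = 71.1 Ω
X_C = 1/(ωC) = 77.9 Ω
Branch 1 (R+jX_L): Z₁ = 29.0 + j71.1 Ω, |Z₁| = 76.8 Ω
Branch 2 (−jX_C): Z₂ = −j77.9 Ω
Parallel: Z = Z₁Z₂/(Z₁+Z₂), |Z| = 201 Ω, ∠Z = -9.14°

-9.14°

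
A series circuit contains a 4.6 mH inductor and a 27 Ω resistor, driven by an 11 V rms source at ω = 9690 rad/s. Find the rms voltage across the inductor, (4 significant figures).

9.409 V

X_L = ωL = 44.57 Ω
Z = 27.00 + j44.57 Ω
|Z| = √(27.00² + 44.57²) = 52.11 Ω
I = V/|Z| = 211.1 mA
V_L = I·|Z_L| = 0.2111 × 44.57 = 9.409 V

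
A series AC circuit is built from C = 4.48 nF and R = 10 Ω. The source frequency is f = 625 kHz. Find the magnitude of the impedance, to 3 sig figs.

57.7 Ω

ω = 2πf = 3.927e+06 rad/s
X_C = 1/(ωC) = 56.8 Ω
Z = 10.0 − j56.8 Ω
|Z| = √(10.0² + 56.8²) = 57.7 Ω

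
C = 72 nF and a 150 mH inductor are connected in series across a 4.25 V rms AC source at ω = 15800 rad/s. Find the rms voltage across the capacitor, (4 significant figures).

X_L = ωL = 2370 Ω
X_C = 1/(ωC) = 879.0 Ω
Net reactance X = X_L − X_C = 1491 Ω
Z = j1491 Ω
|Z| = √(0² + 1491²) = 1491 Ω
I = V/|Z| = 2.851 mA
V_C = I·|Z_C| = 0.002851 × 879.0 = 2.506 V

2.506 V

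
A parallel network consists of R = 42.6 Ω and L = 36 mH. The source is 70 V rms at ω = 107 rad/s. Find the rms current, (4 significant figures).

18.25 A

X_L = ωL = 3.852 Ω
Parallel: admittances add. Y = 1/R + 1/(jωL)
Y = (0.02347 − j0.2596) S
|Y| = 0.2607 S → |Z| = 1/|Y| = 3.836 Ω, ∠Z = −∠Y = 84.83°
I = V/|Z| = 70/3.836 = 18.25 A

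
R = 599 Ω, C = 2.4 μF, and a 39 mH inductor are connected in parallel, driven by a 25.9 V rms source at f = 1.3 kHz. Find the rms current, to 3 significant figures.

ω = 2πf = 8168 rad/s
X_L = ωL = 319 Ω
X_C = 1/(ωC) = 51.0 Ω
Parallel: admittances add. Y = 1/R + 1/(jωL) + jωC
Y = (0.00167 + j0.0165) S
|Y| = 0.0165 S → |Z| = 1/|Y| = 60.4 Ω, ∠Z = −∠Y = -84.2°
I = V/|Z| = 25.9/60.4 = 429 mA

429 mA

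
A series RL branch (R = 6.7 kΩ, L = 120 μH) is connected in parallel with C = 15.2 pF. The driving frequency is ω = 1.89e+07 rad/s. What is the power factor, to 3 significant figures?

0.484

X_L = ωL = 2270 Ω
X_C = 1/(ωC) = 3480 Ω
Branch 1 (R+jX_L): Z₁ = 6700 + j2270 Ω, |Z₁| = 7070 Ω
Branch 2 (−jX_C): Z₂ = −j3480 Ω
Parallel: Z = Z₁Z₂/(Z₁+Z₂), |Z| = 3620 Ω, ∠Z = -61.0°
cos φ = cos(-61.0°) = 0.484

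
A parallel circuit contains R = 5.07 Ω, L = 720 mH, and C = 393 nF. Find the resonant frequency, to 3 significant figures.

ω₀ = 1/√(LC) = 1/√(0.72 × 3.93e-07) = 1880 rad/s
f₀ = ω₀/(2π) = 299 Hz

299 Hz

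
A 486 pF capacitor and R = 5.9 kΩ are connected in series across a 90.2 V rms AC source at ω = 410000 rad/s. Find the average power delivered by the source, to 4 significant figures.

X_C = 1/(ωC) = 5019 Ω
Z = 5900 − j5019 Ω
|Z| = √(5900² + 5019²) = 7746 Ω
∠Z = arctan(-5019/5900) = -40.38°
I = V/|Z| = 11.65 mA
P = VI cos φ = 90.2 × 0.01165 × cos(-40.38°) = 800.1 mW

800.1 mW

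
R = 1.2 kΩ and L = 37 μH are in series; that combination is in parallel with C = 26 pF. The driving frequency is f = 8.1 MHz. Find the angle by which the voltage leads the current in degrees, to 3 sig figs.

ω = 2πf = 5.089e+07 rad/s
X_L = ωL = 1880 Ω
X_C = 1/(ωC) = 756 Ω
Branch 1 (R+jX_L): Z₁ = 1200 + j1880 Ω, |Z₁| = 2230 Ω
Branch 2 (−jX_C): Z₂ = −j756 Ω
Parallel: Z = Z₁Z₂/(Z₁+Z₂), |Z| = 1020 Ω, ∠Z = -75.7°

-75.7°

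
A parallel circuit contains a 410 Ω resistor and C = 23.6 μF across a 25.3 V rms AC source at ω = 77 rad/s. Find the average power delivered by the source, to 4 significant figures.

1.561 W

X_C = 1/(ωC) = 550.3 Ω
Parallel: admittances add. Y = 1/R + jωC
Y = (0.002439 + j0.001817) S
|Y| = 0.003042 S → |Z| = 1/|Y| = 328.8 Ω, ∠Z = −∠Y = -36.69°
I = V/|Z| = 76.95 mA
P = VI cos φ = 25.3 × 0.07695 × cos(-36.69°) = 1.561 W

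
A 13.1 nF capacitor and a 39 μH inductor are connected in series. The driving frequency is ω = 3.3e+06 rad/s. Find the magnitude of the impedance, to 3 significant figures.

106 Ω

X_L = ωL = 129 Ω
X_C = 1/(ωC) = 23.1 Ω
Net reactance X = X_L − X_C = 106 Ω
Z = j106 Ω
|Z| = √(0² + 106²) = 106 Ω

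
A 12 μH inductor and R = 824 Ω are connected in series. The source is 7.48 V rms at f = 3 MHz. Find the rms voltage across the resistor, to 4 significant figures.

7.213 V

ω = 2πf = 1.885e+07 rad/s
X_L = ωL = 226.2 Ω
Z = 824.0 + j226.2 Ω
|Z| = √(824.0² + 226.2²) = 854.5 Ω
I = V/|Z| = 8.754 mA
V_R = I·|Z_R| = 0.008754 × 824.0 = 7.213 V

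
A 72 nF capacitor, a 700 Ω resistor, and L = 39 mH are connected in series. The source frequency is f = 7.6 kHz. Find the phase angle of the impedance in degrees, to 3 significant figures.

66.0°

ω = 2πf = 47750 rad/s
X_L = ωL = 1860 Ω
X_C = 1/(ωC) = 291 Ω
Net reactance X = X_L − X_C = 1570 Ω
Z = 700 + j1570 Ω
|Z| = √(700² + 1570²) = 1720 Ω
∠Z = arctan(1570/700) = 66.0°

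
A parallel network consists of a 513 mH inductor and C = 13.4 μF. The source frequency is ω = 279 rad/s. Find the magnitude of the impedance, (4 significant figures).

307.9 Ω

X_L = ωL = 143.1 Ω
X_C = 1/(ωC) = 267.5 Ω
Parallel: admittances add. Y = 1/(jωL) + jωC
Y = (0 − j0.003248) S
|Y| = 0.003248 S → |Z| = 1/|Y| = 307.9 Ω, ∠Z = −∠Y = 90.00°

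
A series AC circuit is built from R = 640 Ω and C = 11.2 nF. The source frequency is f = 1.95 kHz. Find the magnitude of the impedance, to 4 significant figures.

ω = 2πf = 12250 rad/s
X_C = 1/(ωC) = 7287 Ω
Z = 640.0 − j7287 Ω
|Z| = √(640.0² + 7287²) = 7315 Ω

7315 Ω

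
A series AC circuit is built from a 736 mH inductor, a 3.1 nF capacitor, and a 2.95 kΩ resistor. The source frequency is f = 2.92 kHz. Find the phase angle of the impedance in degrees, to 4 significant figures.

ω = 2πf = 18350 rad/s
X_L = ωL = 13500 Ω
X_C = 1/(ωC) = 17580 Ω
Net reactance X = X_L − X_C = -4079 Ω
Z = 2950 − j4079 Ω
|Z| = √(2950² + 4079²) = 5034 Ω
∠Z = arctan(-4079/2950) = -54.12°

-54.12°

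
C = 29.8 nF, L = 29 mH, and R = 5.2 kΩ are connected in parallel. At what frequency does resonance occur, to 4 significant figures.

5.414 kHz

ω₀ = 1/√(LC) = 1/√(0.029 × 2.98e-08) = 34020 rad/s
f₀ = ω₀/(2π) = 5.414 kHz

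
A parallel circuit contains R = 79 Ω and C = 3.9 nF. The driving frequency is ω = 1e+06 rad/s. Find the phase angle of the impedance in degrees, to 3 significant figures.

X_C = 1/(ωC) = 256 Ω
Parallel: admittances add. Y = 1/R + jωC
Y = (0.0127 + j0.00390) S
|Y| = 0.0132 S → |Z| = 1/|Y| = 75.5 Ω, ∠Z = −∠Y = -17.1°

-17.1°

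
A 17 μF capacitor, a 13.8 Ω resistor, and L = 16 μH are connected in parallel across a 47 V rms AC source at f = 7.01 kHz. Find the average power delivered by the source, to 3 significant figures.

160 W

ω = 2πf = 44050 rad/s
X_L = ωL = 0.705 Ω
X_C = 1/(ωC) = 1.34 Ω
Parallel: admittances add. Y = 1/R + 1/(jωL) + jωC
Y = (0.0725 − j0.670) S
|Y| = 0.674 S → |Z| = 1/|Y| = 1.48 Ω, ∠Z = −∠Y = 83.8°
I = V/|Z| = 31.7 A
P = VI cos φ = 47 × 31.7 × cos(83.8°) = 160 W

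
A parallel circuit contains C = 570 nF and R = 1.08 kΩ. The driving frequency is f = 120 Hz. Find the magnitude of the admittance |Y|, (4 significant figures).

ω = 2πf = 754.0 rad/s
X_C = 1/(ωC) = 2327 Ω
Parallel: admittances add. Y = 1/R + jωC
Y = (0.0009259 + j0.0004298) S
|Y| = 0.001021 S → |Z| = 1/|Y| = 979.6 Ω, ∠Z = −∠Y = -24.90°

1.021 mS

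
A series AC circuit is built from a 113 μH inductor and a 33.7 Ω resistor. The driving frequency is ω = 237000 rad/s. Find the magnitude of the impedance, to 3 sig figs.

43.0 Ω

X_L = ωL = 26.8 Ω
Z = 33.7 + j26.8 Ω
|Z| = √(33.7² + 26.8²) = 43.0 Ω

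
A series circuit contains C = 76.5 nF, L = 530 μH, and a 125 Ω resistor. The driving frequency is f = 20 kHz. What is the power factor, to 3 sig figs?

0.958

ω = 2πf = 125700 rad/s
X_L = ωL = 66.6 Ω
X_C = 1/(ωC) = 104 Ω
Net reactance X = X_L − X_C = -37.4 Ω
Z = 125 − j37.4 Ω
|Z| = √(125² + 37.4²) = 130 Ω
∠Z = arctan(-37.4/125) = -16.7°
cos φ = cos(-16.7°) = 0.958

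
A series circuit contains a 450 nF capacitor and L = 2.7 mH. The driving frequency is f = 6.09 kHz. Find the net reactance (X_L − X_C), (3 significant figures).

ω = 2πf = 38260 rad/s
X_L = ωL = 103 Ω
X_C = 1/(ωC) = 58.1 Ω
X = 103 − 58.1 = 45.2 Ω

45.2 Ω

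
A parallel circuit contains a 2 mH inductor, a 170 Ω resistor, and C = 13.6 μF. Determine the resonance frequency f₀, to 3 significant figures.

ω₀ = 1/√(LC) = 1/√(0.002 × 1.36e-05) = 6063 rad/s
f₀ = ω₀/(2π) = 965 Hz

965 Hz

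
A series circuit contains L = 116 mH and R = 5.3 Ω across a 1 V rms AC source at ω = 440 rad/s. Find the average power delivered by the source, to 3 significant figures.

X_L = ωL = 51.0 Ω
Z = 5.30 + j51.0 Ω
|Z| = √(5.30² + 51.0²) = 51.3 Ω
∠Z = arctan(51.0/5.30) = 84.1°
I = V/|Z| = 19.5 mA
P = VI cos φ = 1 × 0.0195 × cos(84.1°) = 2.01 mW

2.01 mW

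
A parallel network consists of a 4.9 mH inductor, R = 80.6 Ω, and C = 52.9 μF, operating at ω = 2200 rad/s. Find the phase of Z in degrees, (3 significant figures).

X_L = ωL = 10.8 Ω
X_C = 1/(ωC) = 8.59 Ω
Parallel: admittances add. Y = 1/R + 1/(jωL) + jωC
Y = (0.0124 + j0.0236) S
|Y| = 0.0267 S → |Z| = 1/|Y| = 37.5 Ω, ∠Z = −∠Y = -62.3°

-62.3°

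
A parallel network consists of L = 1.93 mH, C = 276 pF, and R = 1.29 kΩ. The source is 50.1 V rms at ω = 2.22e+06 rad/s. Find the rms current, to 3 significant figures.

X_L = ωL = 4280 Ω
X_C = 1/(ωC) = 1630 Ω
Parallel: admittances add. Y = 1/R + 1/(jωL) + jωC
Y = (0.000775 + j0.000379) S
|Y| = 0.000863 S → |Z| = 1/|Y| = 1160 Ω, ∠Z = −∠Y = -26.1°
I = V/|Z| = 50.1/1160 = 43.2 mA

43.2 mA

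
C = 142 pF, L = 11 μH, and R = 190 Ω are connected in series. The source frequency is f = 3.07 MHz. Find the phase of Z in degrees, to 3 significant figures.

-38.8°

ω = 2πf = 1.929e+07 rad/s
X_L = ωL = 212 Ω
X_C = 1/(ωC) = 365 Ω
Net reactance X = X_L − X_C = -153 Ω
Z = 190 − j153 Ω
|Z| = √(190² + 153²) = 244 Ω
∠Z = arctan(-153/190) = -38.8°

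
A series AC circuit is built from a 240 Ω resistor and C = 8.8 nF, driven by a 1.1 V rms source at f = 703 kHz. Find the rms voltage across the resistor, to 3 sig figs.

ω = 2πf = 4.417e+06 rad/s
X_C = 1/(ωC) = 25.7 Ω
Z = 240 − j25.7 Ω
|Z| = √(240² + 25.7²) = 241 Ω
I = V/|Z| = 4.56 mA
V_R = I·|Z_R| = 0.00456 × 240 = 1.09 V

1.09 V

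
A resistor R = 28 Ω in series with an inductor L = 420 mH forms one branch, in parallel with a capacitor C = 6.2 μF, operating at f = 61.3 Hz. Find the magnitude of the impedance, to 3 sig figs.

266 Ω

ω = 2πf = 385.2 rad/s
X_L = ωL = 162 Ω
X_C = 1/(ωC) = 419 Ω
Branch 1 (R+jX_L): Z₁ = 28.0 + j162 Ω, |Z₁| = 164 Ω
Branch 2 (−jX_C): Z₂ = −j419 Ω
Parallel: Z = Z₁Z₂/(Z₁+Z₂), |Z| = 266 Ω, ∠Z = 74.0°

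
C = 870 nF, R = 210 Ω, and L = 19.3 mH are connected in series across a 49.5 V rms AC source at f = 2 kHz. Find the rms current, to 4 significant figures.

ω = 2πf = 12570 rad/s
X_L = ωL = 242.5 Ω
X_C = 1/(ωC) = 91.47 Ω
Net reactance X = X_L − X_C = 151.1 Ω
Z = 210.0 + j151.1 Ω
|Z| = √(210.0² + 151.1²) = 258.7 Ω
I = V/|Z| = 49.5/258.7 = 191.3 mA

191.3 mA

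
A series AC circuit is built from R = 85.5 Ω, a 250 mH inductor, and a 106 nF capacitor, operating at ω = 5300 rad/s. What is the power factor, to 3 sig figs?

X_L = ωL = 1320 Ω
X_C = 1/(ωC) = 1780 Ω
Net reactance X = X_L − X_C = -455 Ω
Z = 85.5 − j455 Ω
|Z| = √(85.5² + 455²) = 463 Ω
∠Z = arctan(-455/85.5) = -79.4°
cos φ = cos(-79.4°) = 0.185

0.185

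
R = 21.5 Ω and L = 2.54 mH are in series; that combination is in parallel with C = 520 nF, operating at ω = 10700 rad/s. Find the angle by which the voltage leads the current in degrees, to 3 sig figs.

43.6°

X_L = ωL = 27.2 Ω
X_C = 1/(ωC) = 180 Ω
Branch 1 (R+jX_L): Z₁ = 21.5 + j27.2 Ω, |Z₁| = 34.7 Ω
Branch 2 (−jX_C): Z₂ = −j180 Ω
Parallel: Z = Z₁Z₂/(Z₁+Z₂), |Z| = 40.4 Ω, ∠Z = 43.6°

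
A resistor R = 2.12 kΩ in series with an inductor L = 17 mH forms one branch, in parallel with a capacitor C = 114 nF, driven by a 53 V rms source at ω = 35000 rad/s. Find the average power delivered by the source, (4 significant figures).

X_L = ωL = 595.0 Ω
X_C = 1/(ωC) = 250.6 Ω
Branch 1 (R+jX_L): Z₁ = 2120 + j595.0 Ω, |Z₁| = 2202 Ω
Branch 2 (−jX_C): Z₂ = −j250.6 Ω
Parallel: Z = Z₁Z₂/(Z₁+Z₂), |Z| = 256.9 Ω, ∠Z = -83.55°
I = V/|Z| = 206.3 mA
P = VI cos φ = 53 × 0.2063 × cos(-83.55°) = 1.228 W

1.228 W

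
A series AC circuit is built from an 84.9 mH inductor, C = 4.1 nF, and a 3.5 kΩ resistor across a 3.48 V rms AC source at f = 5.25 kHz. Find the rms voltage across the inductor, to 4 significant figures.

ω = 2πf = 32990 rad/s
X_L = ωL = 2801 Ω
X_C = 1/(ωC) = 7394 Ω
Net reactance X = X_L − X_C = -4593 Ω
Z = 3500 − j4593 Ω
|Z| = √(3500² + 4593²) = 5775 Ω
I = V/|Z| = 602.6 μA
V_L = I·|Z_L| = 0.0006026 × 2801 = 1.688 V

1.688 V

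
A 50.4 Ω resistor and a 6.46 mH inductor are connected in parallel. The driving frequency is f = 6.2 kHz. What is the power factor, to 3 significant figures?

ω = 2πf = 38960 rad/s
X_L = ωL = 252 Ω
Parallel: admittances add. Y = 1/R + 1/(jωL)
Y = (0.0198 − j0.00397) S
|Y| = 0.0202 S → |Z| = 1/|Y| = 49.4 Ω, ∠Z = −∠Y = 11.3°
cos φ = cos(11.3°) = 0.981

0.981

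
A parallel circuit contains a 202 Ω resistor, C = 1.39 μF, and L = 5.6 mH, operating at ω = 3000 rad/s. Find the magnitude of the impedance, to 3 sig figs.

X_L = ωL = 16.8 Ω
X_C = 1/(ωC) = 240 Ω
Parallel: admittances add. Y = 1/R + 1/(jωL) + jωC
Y = (0.00495 − j0.0554) S
|Y| = 0.0556 S → |Z| = 1/|Y| = 18.0 Ω, ∠Z = −∠Y = 84.9°

18.0 Ω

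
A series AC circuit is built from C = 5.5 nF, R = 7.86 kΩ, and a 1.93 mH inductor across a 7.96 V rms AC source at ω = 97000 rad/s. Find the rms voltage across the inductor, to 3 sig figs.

X_L = ωL = 187 Ω
X_C = 1/(ωC) = 1870 Ω
Net reactance X = X_L − X_C = -1690 Ω
Z = 7860 − j1690 Ω
|Z| = √(7860² + 1690²) = 8040 Ω
I = V/|Z| = 990 μA
V_L = I·|Z_L| = 0.000990 × 187 = 0.185 V

0.185 V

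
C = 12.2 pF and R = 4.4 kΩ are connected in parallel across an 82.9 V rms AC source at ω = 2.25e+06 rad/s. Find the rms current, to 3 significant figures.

19.0 mA

X_C = 1/(ωC) = 36400 Ω
Parallel: admittances add. Y = 1/R + jωC
Y = (0.000227 + j2.74e-05) S
|Y| = 0.000229 S → |Z| = 1/|Y| = 4370 Ω, ∠Z = −∠Y = -6.89°
I = V/|Z| = 82.9/4370 = 19.0 mA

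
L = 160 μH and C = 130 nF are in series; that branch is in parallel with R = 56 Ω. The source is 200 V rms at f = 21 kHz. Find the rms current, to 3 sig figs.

ω = 2πf = 131900 rad/s
X_L = ωL = 21.1 Ω
X_C = 1/(ωC) = 58.3 Ω
Branch 1: Z₁ = R = 56.0 Ω
Branch 2 (series LC): Z₂ = j(X_L − X_C) = −j37.2 Ω
Parallel: Z = Z₁Z₂/(Z₁+Z₂), |Z| = 31.0 Ω, ∠Z = -56.4°
I = V/|Z| = 200/31.0 = 6.46 A

6.46 A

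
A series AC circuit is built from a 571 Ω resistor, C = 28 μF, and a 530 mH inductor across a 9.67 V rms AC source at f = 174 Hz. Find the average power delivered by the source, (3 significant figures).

ω = 2πf = 1093 rad/s
X_L = ωL = 579 Ω
X_C = 1/(ωC) = 32.7 Ω
Net reactance X = X_L − X_C = 547 Ω
Z = 571 + j547 Ω
|Z| = √(571² + 547²) = 791 Ω
∠Z = arctan(547/571) = 43.8°
I = V/|Z| = 12.2 mA
P = VI cos φ = 9.67 × 0.0122 × cos(43.8°) = 85.4 mW

85.4 mW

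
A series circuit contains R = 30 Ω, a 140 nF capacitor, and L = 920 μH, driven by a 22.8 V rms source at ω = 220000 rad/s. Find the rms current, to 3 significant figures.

132 mA

X_L = ωL = 202 Ω
X_C = 1/(ωC) = 32.5 Ω
Net reactance X = X_L − X_C = 170 Ω
Z = 30.0 + j170 Ω
|Z| = √(30.0² + 170²) = 173 Ω
I = V/|Z| = 22.8/173 = 132 mA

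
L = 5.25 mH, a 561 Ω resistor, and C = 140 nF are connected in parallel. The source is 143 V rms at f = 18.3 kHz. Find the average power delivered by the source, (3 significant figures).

36.5 W

ω = 2πf = 115000 rad/s
X_L = ωL = 604 Ω
X_C = 1/(ωC) = 62.1 Ω
Parallel: admittances add. Y = 1/R + 1/(jωL) + jωC
Y = (0.00178 + j0.0144) S
|Y| = 0.0146 S → |Z| = 1/|Y| = 68.7 Ω, ∠Z = −∠Y = -83.0°
I = V/|Z| = 2.08 A
P = VI cos φ = 143 × 2.08 × cos(-83.0°) = 36.5 W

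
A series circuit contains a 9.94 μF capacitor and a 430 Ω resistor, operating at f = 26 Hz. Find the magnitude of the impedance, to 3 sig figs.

ω = 2πf = 163.4 rad/s
X_C = 1/(ωC) = 616 Ω
Z = 430 − j616 Ω
|Z| = √(430² + 616²) = 751 Ω

751 Ω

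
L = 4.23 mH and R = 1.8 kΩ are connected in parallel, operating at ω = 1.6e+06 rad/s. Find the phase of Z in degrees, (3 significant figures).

X_L = ωL = 6770 Ω
Parallel: admittances add. Y = 1/R + 1/(jωL)
Y = (0.000556 − j0.000148) S
|Y| = 0.000575 S → |Z| = 1/|Y| = 1740 Ω, ∠Z = −∠Y = 14.9°

14.9°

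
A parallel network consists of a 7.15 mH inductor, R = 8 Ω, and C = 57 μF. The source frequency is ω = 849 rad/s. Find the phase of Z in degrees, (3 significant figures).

42.9°

X_L = ωL = 6.07 Ω
X_C = 1/(ωC) = 20.7 Ω
Parallel: admittances add. Y = 1/R + 1/(jωL) + jωC
Y = (0.125 − j0.116) S
|Y| = 0.171 S → |Z| = 1/|Y| = 5.86 Ω, ∠Z = −∠Y = 42.9°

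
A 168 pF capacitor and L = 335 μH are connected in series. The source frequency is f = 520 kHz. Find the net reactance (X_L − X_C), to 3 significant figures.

ω = 2πf = 3.267e+06 rad/s
X_L = ωL = 1090 Ω
X_C = 1/(ωC) = 1820 Ω
X = 1090 − 1820 = -727 Ω

-727 Ω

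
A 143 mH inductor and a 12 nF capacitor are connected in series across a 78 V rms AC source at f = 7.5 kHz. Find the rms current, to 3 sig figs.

15.7 mA

ω = 2πf = 47120 rad/s
X_L = ωL = 6740 Ω
X_C = 1/(ωC) = 1770 Ω
Net reactance X = X_L − X_C = 4970 Ω
Z = j4970 Ω
|Z| = √(0² + 4970²) = 4970 Ω
I = V/|Z| = 78/4970 = 15.7 mA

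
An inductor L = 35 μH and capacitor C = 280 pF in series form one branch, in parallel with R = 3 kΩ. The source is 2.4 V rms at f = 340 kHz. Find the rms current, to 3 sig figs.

ω = 2πf = 2.136e+06 rad/s
X_L = ωL = 74.8 Ω
X_C = 1/(ωC) = 1670 Ω
Branch 1: Z₁ = R = 3000 Ω
Branch 2 (series LC): Z₂ = j(X_L − X_C) = −j1600 Ω
Parallel: Z = Z₁Z₂/(Z₁+Z₂), |Z| = 1410 Ω, ∠Z = -62.0°
I = V/|Z| = 2.4/1410 = 1.70 mA

1.70 mA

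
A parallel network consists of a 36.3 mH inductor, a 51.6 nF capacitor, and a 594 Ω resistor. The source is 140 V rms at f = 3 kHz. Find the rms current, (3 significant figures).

245 mA

ω = 2πf = 18850 rad/s
X_L = ωL = 684 Ω
X_C = 1/(ωC) = 1030 Ω
Parallel: admittances add. Y = 1/R + 1/(jωL) + jωC
Y = (0.00168 − j0.000489) S
|Y| = 0.00175 S → |Z| = 1/|Y| = 570 Ω, ∠Z = −∠Y = 16.2°
I = V/|Z| = 140/570 = 245 mA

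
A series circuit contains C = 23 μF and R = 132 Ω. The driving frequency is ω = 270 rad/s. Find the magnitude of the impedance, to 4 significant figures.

X_C = 1/(ωC) = 161.0 Ω
Z = 132.0 − j161.0 Ω
|Z| = √(132.0² + 161.0²) = 208.2 Ω

208.2 Ω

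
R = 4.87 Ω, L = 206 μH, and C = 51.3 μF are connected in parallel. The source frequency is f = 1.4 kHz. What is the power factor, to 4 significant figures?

ω = 2πf = 8796 rad/s
X_L = ωL = 1.812 Ω
X_C = 1/(ωC) = 2.216 Ω
Parallel: admittances add. Y = 1/R + 1/(jωL) + jωC
Y = (0.2053 − j0.1006) S
|Y| = 0.2287 S → |Z| = 1/|Y| = 4.373 Ω, ∠Z = −∠Y = 26.10°
cos φ = cos(26.10°) = 0.8980

0.8980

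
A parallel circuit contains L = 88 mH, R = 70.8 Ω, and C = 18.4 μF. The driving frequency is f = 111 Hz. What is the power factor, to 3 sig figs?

0.971

ω = 2πf = 697.4 rad/s
X_L = ωL = 61.4 Ω
X_C = 1/(ωC) = 77.9 Ω
Parallel: admittances add. Y = 1/R + 1/(jωL) + jωC
Y = (0.0141 − j0.00346) S
|Y| = 0.0145 S → |Z| = 1/|Y| = 68.8 Ω, ∠Z = −∠Y = 13.8°
cos φ = cos(13.8°) = 0.971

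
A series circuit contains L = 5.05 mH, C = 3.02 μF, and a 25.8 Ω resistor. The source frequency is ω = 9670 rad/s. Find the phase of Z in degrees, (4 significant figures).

29.49°

X_L = ωL = 48.83 Ω
X_C = 1/(ωC) = 34.24 Ω
Net reactance X = X_L − X_C = 14.59 Ω
Z = 25.80 + j14.59 Ω
|Z| = √(25.80² + 14.59²) = 29.64 Ω
∠Z = arctan(14.59/25.80) = 29.49°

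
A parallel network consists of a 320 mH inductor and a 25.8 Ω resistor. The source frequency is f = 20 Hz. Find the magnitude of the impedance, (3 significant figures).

ω = 2πf = 125.7 rad/s
X_L = ωL = 40.2 Ω
Parallel: admittances add. Y = 1/R + 1/(jωL)
Y = (0.0388 − j0.0249) S
|Y| = 0.0461 S → |Z| = 1/|Y| = 21.7 Ω, ∠Z = −∠Y = 32.7°

21.7 Ω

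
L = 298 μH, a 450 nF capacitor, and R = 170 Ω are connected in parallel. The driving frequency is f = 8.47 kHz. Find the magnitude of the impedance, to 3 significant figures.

ω = 2πf = 53220 rad/s
X_L = ωL = 15.9 Ω
X_C = 1/(ωC) = 41.8 Ω
Parallel: admittances add. Y = 1/R + 1/(jωL) + jωC
Y = (0.00588 − j0.0391) S
|Y| = 0.0395 S → |Z| = 1/|Y| = 25.3 Ω, ∠Z = −∠Y = 81.4°

25.3 Ω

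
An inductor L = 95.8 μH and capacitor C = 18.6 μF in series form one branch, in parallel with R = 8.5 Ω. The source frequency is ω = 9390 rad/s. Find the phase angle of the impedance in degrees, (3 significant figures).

-60.4°

X_L = ωL = 0.900 Ω
X_C = 1/(ωC) = 5.73 Ω
Branch 1: Z₁ = R = 8.50 Ω
Branch 2 (series LC): Z₂ = j(X_L − X_C) = −j4.83 Ω
Parallel: Z = Z₁Z₂/(Z₁+Z₂), |Z| = 4.20 Ω, ∠Z = -60.4°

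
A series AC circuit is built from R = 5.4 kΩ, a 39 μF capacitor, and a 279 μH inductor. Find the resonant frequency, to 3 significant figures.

1.53 kHz

ω₀ = 1/√(LC) = 1/√(0.000279 × 3.9e-05) = 9587 rad/s
f₀ = ω₀/(2π) = 1.53 kHz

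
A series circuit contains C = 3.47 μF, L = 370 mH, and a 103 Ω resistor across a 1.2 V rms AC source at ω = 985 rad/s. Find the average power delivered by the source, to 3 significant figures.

X_L = ωL = 364 Ω
X_C = 1/(ωC) = 293 Ω
Net reactance X = X_L − X_C = 71.9 Ω
Z = 103 + j71.9 Ω
|Z| = √(103² + 71.9²) = 126 Ω
∠Z = arctan(71.9/103) = 34.9°
I = V/|Z| = 9.55 mA
P = VI cos φ = 1.2 × 0.00955 × cos(34.9°) = 9.40 mW

9.40 mW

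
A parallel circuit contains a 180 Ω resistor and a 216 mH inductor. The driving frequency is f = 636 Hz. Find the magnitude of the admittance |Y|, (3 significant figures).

ω = 2πf = 3996 rad/s
X_L = ωL = 863 Ω
Parallel: admittances add. Y = 1/R + 1/(jωL)
Y = (0.00556 − j0.00116) S
|Y| = 0.00568 S → |Z| = 1/|Y| = 176 Ω, ∠Z = −∠Y = 11.8°

5.68 mS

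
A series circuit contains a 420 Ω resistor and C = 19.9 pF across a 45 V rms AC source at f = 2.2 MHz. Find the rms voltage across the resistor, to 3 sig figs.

ω = 2πf = 1.382e+07 rad/s
X_C = 1/(ωC) = 3640 Ω
Z = 420 − j3640 Ω
|Z| = √(420² + 3640²) = 3660 Ω
I = V/|Z| = 12.3 mA
V_R = I·|Z_R| = 0.0123 × 420 = 5.16 V

5.16 V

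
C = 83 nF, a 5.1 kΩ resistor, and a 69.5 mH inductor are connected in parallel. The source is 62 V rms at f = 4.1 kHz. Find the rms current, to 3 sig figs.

98.7 mA

ω = 2πf = 25760 rad/s
X_L = ωL = 1790 Ω
X_C = 1/(ωC) = 468 Ω
Parallel: admittances add. Y = 1/R + 1/(jωL) + jωC
Y = (0.000196 + j0.00158) S
|Y| = 0.00159 S → |Z| = 1/|Y| = 628 Ω, ∠Z = −∠Y = -82.9°
I = V/|Z| = 62/628 = 98.7 mA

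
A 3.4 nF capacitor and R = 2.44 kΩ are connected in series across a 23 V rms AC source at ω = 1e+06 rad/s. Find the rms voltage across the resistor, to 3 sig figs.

22.8 V

X_C = 1/(ωC) = 294 Ω
Z = 2440 − j294 Ω
|Z| = √(2440² + 294²) = 2460 Ω
I = V/|Z| = 9.36 mA
V_R = I·|Z_R| = 0.00936 × 2440 = 22.8 V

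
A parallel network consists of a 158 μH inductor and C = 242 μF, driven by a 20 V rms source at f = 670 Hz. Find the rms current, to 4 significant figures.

ω = 2πf = 4210 rad/s
X_L = ωL = 0.6651 Ω
X_C = 1/(ωC) = 0.9816 Ω
Parallel: admittances add. Y = 1/(jωL) + jωC
Y = (0 − j0.4847) S
|Y| = 0.4847 S → |Z| = 1/|Y| = 2.063 Ω, ∠Z = −∠Y = 90.00°
I = V/|Z| = 20/2.063 = 9.694 A

9.694 A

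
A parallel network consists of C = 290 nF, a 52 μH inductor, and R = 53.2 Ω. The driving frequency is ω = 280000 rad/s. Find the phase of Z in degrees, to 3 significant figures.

-33.7°

X_L = ωL = 14.6 Ω
X_C = 1/(ωC) = 12.3 Ω
Parallel: admittances add. Y = 1/R + 1/(jωL) + jωC
Y = (0.0188 + j0.0125) S
|Y| = 0.0226 S → |Z| = 1/|Y| = 44.3 Ω, ∠Z = −∠Y = -33.7°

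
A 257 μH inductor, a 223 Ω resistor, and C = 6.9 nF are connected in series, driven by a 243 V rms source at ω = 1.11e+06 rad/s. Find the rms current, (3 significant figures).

X_L = ωL = 285 Ω
X_C = 1/(ωC) = 131 Ω
Net reactance X = X_L − X_C = 155 Ω
Z = 223 + j155 Ω
|Z| = √(223² + 155²) = 271 Ω
I = V/|Z| = 243/271 = 895 mA

895 mA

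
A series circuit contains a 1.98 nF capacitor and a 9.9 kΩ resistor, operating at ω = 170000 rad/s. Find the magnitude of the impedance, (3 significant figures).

X_C = 1/(ωC) = 2970 Ω
Z = 9900 − j2970 Ω
|Z| = √(9900² + 2970²) = 10300 Ω

10300 Ω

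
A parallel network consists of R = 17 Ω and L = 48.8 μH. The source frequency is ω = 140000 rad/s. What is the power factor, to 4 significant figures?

0.3729

X_L = ωL = 6.832 Ω
Parallel: admittances add. Y = 1/R + 1/(jωL)
Y = (0.05882 − j0.1464) S
|Y| = 0.1577 S → |Z| = 1/|Y| = 6.339 Ω, ∠Z = −∠Y = 68.11°
cos φ = cos(68.11°) = 0.3729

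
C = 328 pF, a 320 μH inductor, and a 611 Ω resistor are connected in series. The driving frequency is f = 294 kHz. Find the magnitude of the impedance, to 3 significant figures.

1220 Ω

ω = 2πf = 1.847e+06 rad/s
X_L = ωL = 591 Ω
X_C = 1/(ωC) = 1650 Ω
Net reactance X = X_L − X_C = -1060 Ω
Z = 611 − j1060 Ω
|Z| = √(611² + 1060²) = 1220 Ω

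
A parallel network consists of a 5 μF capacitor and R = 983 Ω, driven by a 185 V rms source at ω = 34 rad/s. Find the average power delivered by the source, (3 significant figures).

X_C = 1/(ωC) = 5880 Ω
Parallel: admittances add. Y = 1/R + jωC
Y = (0.00102 + j0.000170) S
|Y| = 0.00103 S → |Z| = 1/|Y| = 970 Ω, ∠Z = −∠Y = -9.49°
I = V/|Z| = 191 mA
P = VI cos φ = 185 × 0.191 × cos(-9.49°) = 34.8 W

34.8 W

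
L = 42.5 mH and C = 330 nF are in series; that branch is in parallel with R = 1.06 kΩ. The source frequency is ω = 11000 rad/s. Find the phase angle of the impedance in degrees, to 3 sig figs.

X_L = ωL = 468 Ω
X_C = 1/(ωC) = 275 Ω
Branch 1: Z₁ = R = 1060 Ω
Branch 2 (series LC): Z₂ = j(X_L − X_C) = j192 Ω
Parallel: Z = Z₁Z₂/(Z₁+Z₂), |Z| = 189 Ω, ∠Z = 79.7°

79.7°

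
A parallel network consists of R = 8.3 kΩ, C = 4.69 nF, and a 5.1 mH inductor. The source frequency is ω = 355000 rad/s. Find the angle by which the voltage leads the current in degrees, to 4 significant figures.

X_L = ωL = 1811 Ω
X_C = 1/(ωC) = 600.6 Ω
Parallel: admittances add. Y = 1/R + 1/(jωL) + jωC
Y = (0.0001205 + j0.001113) S
|Y| = 0.001119 S → |Z| = 1/|Y| = 893.6 Ω, ∠Z = −∠Y = -83.82°

-83.82°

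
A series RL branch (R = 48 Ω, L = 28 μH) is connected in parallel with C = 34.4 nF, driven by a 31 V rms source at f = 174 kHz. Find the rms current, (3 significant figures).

986 mA

ω = 2πf = 1.093e+06 rad/s
X_L = ωL = 30.6 Ω
X_C = 1/(ωC) = 26.6 Ω
Branch 1 (R+jX_L): Z₁ = 48.0 + j30.6 Ω, |Z₁| = 56.9 Ω
Branch 2 (−jX_C): Z₂ = −j26.6 Ω
Parallel: Z = Z₁Z₂/(Z₁+Z₂), |Z| = 31.4 Ω, ∠Z = -62.3°
I = V/|Z| = 31/31.4 = 986 mA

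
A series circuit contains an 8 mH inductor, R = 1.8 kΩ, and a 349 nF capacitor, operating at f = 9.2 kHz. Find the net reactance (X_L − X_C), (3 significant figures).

413 Ω

ω = 2πf = 57810 rad/s
X_L = ωL = 462 Ω
X_C = 1/(ωC) = 49.6 Ω
X = 462 − 49.6 = 413 Ω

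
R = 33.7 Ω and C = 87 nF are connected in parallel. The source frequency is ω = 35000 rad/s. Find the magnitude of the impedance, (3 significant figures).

33.5 Ω

X_C = 1/(ωC) = 328 Ω
Parallel: admittances add. Y = 1/R + jωC
Y = (0.0297 + j0.00304) S
|Y| = 0.0298 S → |Z| = 1/|Y| = 33.5 Ω, ∠Z = −∠Y = -5.86°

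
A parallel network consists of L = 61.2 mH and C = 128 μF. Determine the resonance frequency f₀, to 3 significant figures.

ω₀ = 1/√(LC) = 1/√(0.0612 × 0.000128) = 357.3 rad/s
f₀ = ω₀/(2π) = 56.9 Hz

56.9 Hz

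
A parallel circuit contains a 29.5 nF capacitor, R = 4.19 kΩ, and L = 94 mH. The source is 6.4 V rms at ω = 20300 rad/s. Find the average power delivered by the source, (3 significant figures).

9.78 mW

X_L = ωL = 1910 Ω
X_C = 1/(ωC) = 1670 Ω
Parallel: admittances add. Y = 1/R + 1/(jωL) + jωC
Y = (0.000239 + j7.48e-05) S
|Y| = 0.000250 S → |Z| = 1/|Y| = 4000 Ω, ∠Z = −∠Y = -17.4°
I = V/|Z| = 1.60 mA
P = VI cos φ = 6.4 × 0.00160 × cos(-17.4°) = 9.78 mW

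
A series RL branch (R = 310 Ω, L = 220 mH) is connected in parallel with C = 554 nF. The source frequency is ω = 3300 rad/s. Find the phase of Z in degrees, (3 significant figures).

X_L = ωL = 726 Ω
X_C = 1/(ωC) = 547 Ω
Branch 1 (R+jX_L): Z₁ = 310 + j726 Ω, |Z₁| = 789 Ω
Branch 2 (−jX_C): Z₂ = −j547 Ω
Parallel: Z = Z₁Z₂/(Z₁+Z₂), |Z| = 1210 Ω, ∠Z = -53.1°

-53.1°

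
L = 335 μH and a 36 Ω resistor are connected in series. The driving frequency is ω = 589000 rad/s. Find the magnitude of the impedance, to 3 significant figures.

X_L = ωL = 197 Ω
Z = 36.0 + j197 Ω
|Z| = √(36.0² + 197²) = 201 Ω

201 Ω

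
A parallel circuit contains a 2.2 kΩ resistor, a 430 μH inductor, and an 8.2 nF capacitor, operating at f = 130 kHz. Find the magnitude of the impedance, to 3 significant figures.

258 Ω

ω = 2πf = 816800 rad/s
X_L = ωL = 351 Ω
X_C = 1/(ωC) = 149 Ω
Parallel: admittances add. Y = 1/R + 1/(jωL) + jωC
Y = (0.000455 + j0.00385) S
|Y| = 0.00388 S → |Z| = 1/|Y| = 258 Ω, ∠Z = −∠Y = -83.3°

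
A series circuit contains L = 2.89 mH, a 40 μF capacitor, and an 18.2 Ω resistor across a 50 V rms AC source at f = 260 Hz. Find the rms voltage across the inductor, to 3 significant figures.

ω = 2πf = 1634 rad/s
X_L = ωL = 4.72 Ω
X_C = 1/(ωC) = 15.3 Ω
Net reactance X = X_L − X_C = -10.6 Ω
Z = 18.2 − j10.6 Ω
|Z| = √(18.2² + 10.6²) = 21.1 Ω
I = V/|Z| = 2.37 A
V_L = I·|Z_L| = 2.37 × 4.72 = 11.2 V

11.2 V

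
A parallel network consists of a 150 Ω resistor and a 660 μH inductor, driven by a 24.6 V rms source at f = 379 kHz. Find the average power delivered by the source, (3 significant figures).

ω = 2πf = 2.381e+06 rad/s
X_L = ωL = 1570 Ω
Parallel: admittances add. Y = 1/R + 1/(jωL)
Y = (0.00667 − j0.000636) S
|Y| = 0.00670 S → |Z| = 1/|Y| = 149 Ω, ∠Z = −∠Y = 5.45°
I = V/|Z| = 165 mA
P = VI cos φ = 24.6 × 0.165 × cos(5.45°) = 4.03 W

4.03 W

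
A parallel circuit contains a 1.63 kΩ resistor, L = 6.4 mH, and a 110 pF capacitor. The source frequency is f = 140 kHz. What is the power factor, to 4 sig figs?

ω = 2πf = 879600 rad/s
X_L = ωL = 5630 Ω
X_C = 1/(ωC) = 10330 Ω
Parallel: admittances add. Y = 1/R + 1/(jωL) + jωC
Y = (0.0006135 − j8.087e-05) S
|Y| = 0.0006188 S → |Z| = 1/|Y| = 1616 Ω, ∠Z = −∠Y = 7.509°
cos φ = cos(7.509°) = 0.9914

0.9914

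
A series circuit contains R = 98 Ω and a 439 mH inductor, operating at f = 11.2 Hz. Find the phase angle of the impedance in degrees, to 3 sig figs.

17.5°

ω = 2πf = 70.37 rad/s
X_L = ωL = 30.9 Ω
Z = 98.0 + j30.9 Ω
|Z| = √(98.0² + 30.9²) = 103 Ω
∠Z = arctan(30.9/98.0) = 17.5°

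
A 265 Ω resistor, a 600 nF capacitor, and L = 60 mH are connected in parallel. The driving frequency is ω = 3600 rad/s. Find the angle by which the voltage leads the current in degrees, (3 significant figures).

33.2°

X_L = ωL = 216 Ω
X_C = 1/(ωC) = 463 Ω
Parallel: admittances add. Y = 1/R + 1/(jωL) + jωC
Y = (0.00377 − j0.00247) S
|Y| = 0.00451 S → |Z| = 1/|Y| = 222 Ω, ∠Z = −∠Y = 33.2°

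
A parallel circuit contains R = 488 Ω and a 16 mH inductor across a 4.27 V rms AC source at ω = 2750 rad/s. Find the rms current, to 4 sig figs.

X_L = ωL = 44.00 Ω
Parallel: admittances add. Y = 1/R + 1/(jωL)
Y = (0.002049 − j0.02273) S
|Y| = 0.02282 S → |Z| = 1/|Y| = 43.82 Ω, ∠Z = −∠Y = 84.85°
I = V/|Z| = 4.27/43.82 = 97.44 mA

97.44 mA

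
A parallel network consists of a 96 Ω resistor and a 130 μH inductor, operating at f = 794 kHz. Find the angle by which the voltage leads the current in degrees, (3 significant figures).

8.42°

ω = 2πf = 4.989e+06 rad/s
X_L = ωL = 649 Ω
Parallel: admittances add. Y = 1/R + 1/(jωL)
Y = (0.0104 − j0.00154) S
|Y| = 0.0105 S → |Z| = 1/|Y| = 95.0 Ω, ∠Z = −∠Y = 8.42°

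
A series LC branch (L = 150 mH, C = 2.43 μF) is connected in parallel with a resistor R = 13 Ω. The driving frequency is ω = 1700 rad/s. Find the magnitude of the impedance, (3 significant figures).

X_L = ωL = 255 Ω
X_C = 1/(ωC) = 242 Ω
Branch 1: Z₁ = R = 13.0 Ω
Branch 2 (series LC): Z₂ = j(X_L − X_C) = j12.9 Ω
Parallel: Z = Z₁Z₂/(Z₁+Z₂), |Z| = 9.17 Ω, ∠Z = 45.2°

9.17 Ω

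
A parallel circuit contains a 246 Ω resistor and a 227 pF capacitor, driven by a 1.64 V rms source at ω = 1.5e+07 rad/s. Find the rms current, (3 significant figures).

8.70 mA

X_C = 1/(ωC) = 294 Ω
Parallel: admittances add. Y = 1/R + jωC
Y = (0.00407 + j0.00341) S
|Y| = 0.00530 S → |Z| = 1/|Y| = 189 Ω, ∠Z = −∠Y = -40.0°
I = V/|Z| = 1.64/189 = 8.70 mA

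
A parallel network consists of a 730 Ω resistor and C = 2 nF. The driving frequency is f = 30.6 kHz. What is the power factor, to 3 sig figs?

0.963

ω = 2πf = 192300 rad/s
X_C = 1/(ωC) = 2600 Ω
Parallel: admittances add. Y = 1/R + jωC
Y = (0.00137 + j0.000385) S
|Y| = 0.00142 S → |Z| = 1/|Y| = 703 Ω, ∠Z = −∠Y = -15.7°
cos φ = cos(-15.7°) = 0.963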